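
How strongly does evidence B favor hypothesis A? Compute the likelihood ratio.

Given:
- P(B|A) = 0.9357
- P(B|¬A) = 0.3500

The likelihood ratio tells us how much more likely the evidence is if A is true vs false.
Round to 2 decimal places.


Likelihood Ratio (LR) = P(B|A) / P(B|¬A)

LR = 0.9357 / 0.3500
   = 2.67

The evidence is 2.67 times more likely if A is true than if A is false.
Since LR > 1, the evidence supports A over ¬A.


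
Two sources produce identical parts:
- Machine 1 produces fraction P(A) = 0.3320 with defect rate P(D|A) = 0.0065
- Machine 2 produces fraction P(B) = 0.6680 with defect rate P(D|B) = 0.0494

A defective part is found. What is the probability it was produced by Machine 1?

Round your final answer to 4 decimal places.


Let A = from Machine 1, D = defective

Given:
- P(A) = 0.3320, P(B) = 0.6680
- P(D|A) = 0.0065, P(D|B) = 0.0494

Step 1: Find P(D)
P(D) = P(D|A)P(A) + P(D|B)P(B)
     = 0.0065 × 0.3320 + 0.0494 × 0.6680
     = 0.00215800 + 0.03299920
     = 0.03515720

Step 2: Apply Bayes' theorem
P(A|D) = P(D|A)P(A) / P(D)
       = 0.00215800 / 0.03515720
       = 0.0614


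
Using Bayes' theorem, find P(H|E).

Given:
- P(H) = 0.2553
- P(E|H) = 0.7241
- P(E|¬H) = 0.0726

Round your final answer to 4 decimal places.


Bayes' theorem: P(H|E) = P(E|H) × P(H) / P(E)

Step 1: Calculate P(E) using law of total probability
P(E) = P(E|H)P(H) + P(E|¬H)P(¬H)
     = 0.7241 × 0.2553 + 0.0726 × 0.7447
     = 0.18486273 + 0.05406522
     = 0.23892795

Step 2: Apply Bayes' theorem
P(H|E) = P(E|H) × P(H) / P(E)
       = 0.18486273 / 0.23892795
       = 0.7737


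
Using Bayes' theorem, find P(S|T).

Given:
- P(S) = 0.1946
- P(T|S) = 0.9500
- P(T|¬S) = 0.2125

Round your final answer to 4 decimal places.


Bayes' theorem: P(S|T) = P(T|S) × P(S) / P(T)

Step 1: Calculate P(T) using law of total probability
P(T) = P(T|S)P(S) + P(T|¬S)P(¬S)
     = 0.9500 × 0.1946 + 0.2125 × 0.8054
     = 0.18487000 + 0.17114750
     = 0.35601750

Step 2: Apply Bayes' theorem
P(S|T) = P(T|S) × P(S) / P(T)
       = 0.18487000 / 0.35601750
       = 0.5193


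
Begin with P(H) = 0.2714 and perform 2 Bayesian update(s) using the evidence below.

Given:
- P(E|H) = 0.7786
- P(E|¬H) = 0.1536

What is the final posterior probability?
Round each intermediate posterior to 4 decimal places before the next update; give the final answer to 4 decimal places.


Sequential Bayesian updating:

Initial prior: P(H) = 0.2714

Update 1:
  P(E) = 0.7786 × 0.2714 + 0.1536 × 0.7286 = 0.21131204 + 0.11191296 = 0.32322500
  P(H|E) = 0.21131204 / 0.32322500 = 0.6538

Update 2:
  P(E) = 0.7786 × 0.6538 + 0.1536 × 0.3462 = 0.50904868 + 0.05317632 = 0.56222500
  P(H|E) = 0.50904868 / 0.56222500 = 0.9054

Final posterior: 0.9054


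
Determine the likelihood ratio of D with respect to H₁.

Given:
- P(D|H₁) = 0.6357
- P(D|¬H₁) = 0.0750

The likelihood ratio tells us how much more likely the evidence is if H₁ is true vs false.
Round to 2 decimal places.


Likelihood Ratio (LR) = P(D|H₁) / P(D|¬H₁)

LR = 0.6357 / 0.0750
   = 8.48

The evidence is 8.48 times more likely if H₁ is true than if H₁ is false.
LR > 1, so observing D raises the odds in favor of H₁.


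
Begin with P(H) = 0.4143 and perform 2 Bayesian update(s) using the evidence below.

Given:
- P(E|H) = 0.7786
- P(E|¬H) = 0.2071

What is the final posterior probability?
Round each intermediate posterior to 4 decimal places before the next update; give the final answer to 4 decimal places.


Sequential Bayesian updating:

Initial prior: P(H) = 0.4143

Update 1:
  P(E) = 0.7786 × 0.4143 + 0.2071 × 0.5857 = 0.32257398 + 0.12129847 = 0.44387245
  P(H|E) = 0.32257398 / 0.44387245 = 0.7267

Update 2:
  P(E) = 0.7786 × 0.7267 + 0.2071 × 0.2733 = 0.56580862 + 0.05660043 = 0.62240905
  P(H|E) = 0.56580862 / 0.62240905 = 0.9091

Final posterior: 0.9091


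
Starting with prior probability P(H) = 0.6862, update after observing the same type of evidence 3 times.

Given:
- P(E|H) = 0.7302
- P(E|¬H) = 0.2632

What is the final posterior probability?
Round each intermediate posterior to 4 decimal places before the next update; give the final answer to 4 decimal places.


Sequential Bayesian updating:

Initial prior: P(H) = 0.6862

Update 1:
  P(E) = 0.7302 × 0.6862 + 0.2632 × 0.3138 = 0.50106324 + 0.08259216 = 0.58365540
  P(H|E) = 0.50106324 / 0.58365540 = 0.8585

Update 2:
  P(E) = 0.7302 × 0.8585 + 0.2632 × 0.1415 = 0.62687670 + 0.03724280 = 0.66411950
  P(H|E) = 0.62687670 / 0.66411950 = 0.9439

Update 3:
  P(E) = 0.7302 × 0.9439 + 0.2632 × 0.0561 = 0.68923578 + 0.01476552 = 0.70400130
  P(H|E) = 0.68923578 / 0.70400130 = 0.9790

Final posterior: 0.9790


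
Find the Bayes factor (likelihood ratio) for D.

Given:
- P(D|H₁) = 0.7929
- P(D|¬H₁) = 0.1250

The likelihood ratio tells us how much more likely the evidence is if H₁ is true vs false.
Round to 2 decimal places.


Likelihood Ratio (LR) = P(D|H₁) / P(D|¬H₁)

LR = 0.7929 / 0.1250
   = 6.34

The evidence is 6.34 times more likely if H₁ is true than if H₁ is false.
LR > 1, so observing D raises the odds in favor of H₁.


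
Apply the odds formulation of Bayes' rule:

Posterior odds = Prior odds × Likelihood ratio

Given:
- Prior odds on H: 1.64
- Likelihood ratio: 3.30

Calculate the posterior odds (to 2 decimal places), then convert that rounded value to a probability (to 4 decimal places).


Step 1: Calculate posterior odds
Posterior odds = Prior odds × LR
               = 1.64 × 3.30
               = 5.41

Step 2: Convert to probability
P(H|E) = Posterior odds / (1 + Posterior odds)
       = 5.41 / (1 + 5.41)
       = 5.41 / 6.41
       = 0.8440

The evidence increased P(H) from 0.6212 to 0.8440.


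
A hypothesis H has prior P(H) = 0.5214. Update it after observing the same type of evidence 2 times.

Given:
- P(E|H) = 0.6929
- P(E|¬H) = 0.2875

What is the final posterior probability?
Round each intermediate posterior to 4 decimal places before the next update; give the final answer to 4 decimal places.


Sequential Bayesian updating:

Initial prior: P(H) = 0.5214

Update 1:
  P(E) = 0.6929 × 0.5214 + 0.2875 × 0.4786 = 0.36127806 + 0.13759750 = 0.49887556
  P(H|E) = 0.36127806 / 0.49887556 = 0.7242

Update 2:
  P(E) = 0.6929 × 0.7242 + 0.2875 × 0.2758 = 0.50179818 + 0.07929250 = 0.58109068
  P(H|E) = 0.50179818 / 0.58109068 = 0.8635

Final posterior: 0.8635


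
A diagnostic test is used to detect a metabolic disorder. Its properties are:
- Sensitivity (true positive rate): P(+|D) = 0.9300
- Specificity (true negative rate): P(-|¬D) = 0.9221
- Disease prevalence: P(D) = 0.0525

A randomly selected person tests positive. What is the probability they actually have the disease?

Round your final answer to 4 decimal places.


Let D = has disease, + = positive test

Given:
- P(D) = 0.0525 (prevalence)
- P(+|D) = 0.9300 (sensitivity)
- P(-|¬D) = 0.9221 (specificity)
- P(+|¬D) = 0.0779 (false positive rate = 1 - specificity)

Step 1: Find P(+)
P(+) = P(+|D)P(D) + P(+|¬D)P(¬D)
     = 0.9300 × 0.0525 + 0.0779 × 0.9475
     = 0.04882500 + 0.07381025
     = 0.12263525

Step 2: Apply Bayes' theorem for P(D|+)
P(D|+) = P(+|D)P(D) / P(+)
       = 0.04882500 / 0.12263525
       = 0.3981


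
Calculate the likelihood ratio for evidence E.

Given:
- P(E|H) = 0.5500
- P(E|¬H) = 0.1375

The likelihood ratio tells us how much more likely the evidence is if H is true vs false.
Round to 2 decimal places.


Likelihood Ratio (LR) = P(E|H) / P(E|¬H)

LR = 0.5500 / 0.1375
   = 4.00

The evidence is 4.00 times more likely if H is true than if H is false.
Since LR > 1, the evidence supports H over ¬H.


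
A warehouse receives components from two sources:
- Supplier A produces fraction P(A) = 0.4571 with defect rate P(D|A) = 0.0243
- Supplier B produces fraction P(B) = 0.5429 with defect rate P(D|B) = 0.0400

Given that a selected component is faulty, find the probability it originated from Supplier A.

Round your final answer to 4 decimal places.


Let A = from Supplier A, D = faulty

Given:
- P(A) = 0.4571, P(B) = 0.5429
- P(D|A) = 0.0243, P(D|B) = 0.0400

Step 1: Find P(D)
P(D) = P(D|A)P(A) + P(D|B)P(B)
     = 0.0243 × 0.4571 + 0.0400 × 0.5429
     = 0.01110753 + 0.02171600
     = 0.03282353

Step 2: Apply Bayes' theorem
P(A|D) = P(D|A)P(A) / P(D)
       = 0.01110753 / 0.03282353
       = 0.3384


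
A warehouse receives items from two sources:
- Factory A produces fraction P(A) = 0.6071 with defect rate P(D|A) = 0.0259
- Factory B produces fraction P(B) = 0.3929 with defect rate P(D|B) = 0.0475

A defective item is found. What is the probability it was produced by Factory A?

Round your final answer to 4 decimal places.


Let A = from Factory A, D = defective

Given:
- P(A) = 0.6071, P(B) = 0.3929
- P(D|A) = 0.0259, P(D|B) = 0.0475

Step 1: Find P(D)
P(D) = P(D|A)P(A) + P(D|B)P(B)
     = 0.0259 × 0.6071 + 0.0475 × 0.3929
     = 0.01572389 + 0.01866275
     = 0.03438664

Step 2: Apply Bayes' theorem
P(A|D) = P(D|A)P(A) / P(D)
       = 0.01572389 / 0.03438664
       = 0.4573


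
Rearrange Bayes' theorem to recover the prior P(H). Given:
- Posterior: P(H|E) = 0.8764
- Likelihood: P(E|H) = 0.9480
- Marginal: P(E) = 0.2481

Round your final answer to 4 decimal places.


From Bayes' theorem: P(H|E) = P(E|H) × P(H) / P(E)

Rearranging for P(H):
P(H) = P(H|E) × P(E) / P(E|H)
     = 0.8764 × 0.2481 / 0.9480
     = 0.21743484 / 0.9480
     = 0.2294


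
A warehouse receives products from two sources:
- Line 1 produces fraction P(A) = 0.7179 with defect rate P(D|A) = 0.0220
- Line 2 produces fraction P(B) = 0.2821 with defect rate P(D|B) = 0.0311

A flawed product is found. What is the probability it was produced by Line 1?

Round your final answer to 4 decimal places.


Let A = from Line 1, D = flawed

Given:
- P(A) = 0.7179, P(B) = 0.2821
- P(D|A) = 0.0220, P(D|B) = 0.0311

Step 1: Find P(D)
P(D) = P(D|A)P(A) + P(D|B)P(B)
     = 0.0220 × 0.7179 + 0.0311 × 0.2821
     = 0.01579380 + 0.00877331
     = 0.02456711

Step 2: Apply Bayes' theorem
P(A|D) = P(D|A)P(A) / P(D)
       = 0.01579380 / 0.02456711
       = 0.6429


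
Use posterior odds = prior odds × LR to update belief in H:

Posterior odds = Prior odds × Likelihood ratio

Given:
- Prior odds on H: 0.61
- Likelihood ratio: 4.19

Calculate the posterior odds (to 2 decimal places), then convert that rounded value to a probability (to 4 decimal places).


Step 1: Calculate posterior odds
Posterior odds = Prior odds × LR
               = 0.61 × 4.19
               = 2.56

Step 2: Convert to probability
P(H|E) = Posterior odds / (1 + Posterior odds)
       = 2.56 / (1 + 2.56)
       = 2.56 / 3.56
       = 0.7191

The evidence increased P(H) from 0.3789 to 0.7191.


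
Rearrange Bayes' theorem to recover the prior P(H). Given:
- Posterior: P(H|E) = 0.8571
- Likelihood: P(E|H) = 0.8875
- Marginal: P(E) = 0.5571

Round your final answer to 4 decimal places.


From Bayes' theorem: P(H|E) = P(E|H) × P(H) / P(E)

Rearranging for P(H):
P(H) = P(H|E) × P(E) / P(E|H)
     = 0.8571 × 0.5571 / 0.8875
     = 0.47749041 / 0.8875
     = 0.5380


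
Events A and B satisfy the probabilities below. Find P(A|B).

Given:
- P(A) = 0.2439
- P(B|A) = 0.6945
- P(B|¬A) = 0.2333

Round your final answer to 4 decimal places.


Bayes' theorem: P(A|B) = P(B|A) × P(A) / P(B)

Step 1: Calculate P(B) using law of total probability
P(B) = P(B|A)P(A) + P(B|¬A)P(¬A)
     = 0.6945 × 0.2439 + 0.2333 × 0.7561
     = 0.16938855 + 0.17639813
     = 0.34578668

Step 2: Apply Bayes' theorem
P(A|B) = P(B|A) × P(A) / P(B)
       = 0.16938855 / 0.34578668
       = 0.4899


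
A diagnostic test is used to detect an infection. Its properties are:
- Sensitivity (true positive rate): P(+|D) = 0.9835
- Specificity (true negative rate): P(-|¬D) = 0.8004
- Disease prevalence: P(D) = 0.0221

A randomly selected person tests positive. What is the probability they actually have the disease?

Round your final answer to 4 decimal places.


Let D = has disease, + = positive test

Given:
- P(D) = 0.0221 (prevalence)
- P(+|D) = 0.9835 (sensitivity)
- P(-|¬D) = 0.8004 (specificity)
- P(+|¬D) = 0.1996 (false positive rate = 1 - specificity)

Step 1: Find P(+)
P(+) = P(+|D)P(D) + P(+|¬D)P(¬D)
     = 0.9835 × 0.0221 + 0.1996 × 0.9779
     = 0.02173535 + 0.19518884
     = 0.21692419

Step 2: Apply Bayes' theorem for P(D|+)
P(D|+) = P(+|D)P(D) / P(+)
       = 0.02173535 / 0.21692419
       = 0.1002


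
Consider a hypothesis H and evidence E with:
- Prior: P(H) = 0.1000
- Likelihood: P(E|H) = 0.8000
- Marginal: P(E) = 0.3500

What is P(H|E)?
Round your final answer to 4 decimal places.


Using Bayes' theorem:

P(H|E) = P(E|H) × P(H) / P(E)
       = 0.8000 × 0.1000 / 0.3500
       = 0.08000000 / 0.3500
       = 0.2286

The evidence strengthens our belief in H.
Prior: 0.1000 → Posterior: 0.2286


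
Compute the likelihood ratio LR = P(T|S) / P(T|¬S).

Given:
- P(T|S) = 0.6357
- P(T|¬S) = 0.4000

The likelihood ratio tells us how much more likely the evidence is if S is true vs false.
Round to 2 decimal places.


Likelihood Ratio (LR) = P(T|S) / P(T|¬S)

LR = 0.6357 / 0.4000
   = 1.59

The evidence is 1.59 times more likely if S is true than if S is false.
Because LR exceeds 1, T is evidence for S.


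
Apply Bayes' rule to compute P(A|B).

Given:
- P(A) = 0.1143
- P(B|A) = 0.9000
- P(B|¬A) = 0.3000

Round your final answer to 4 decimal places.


Bayes' theorem: P(A|B) = P(B|A) × P(A) / P(B)

Step 1: Calculate P(B) using law of total probability
P(B) = P(B|A)P(A) + P(B|¬A)P(¬A)
     = 0.9000 × 0.1143 + 0.3000 × 0.8857
     = 0.10287000 + 0.26571000
     = 0.36858000

Step 2: Apply Bayes' theorem
P(A|B) = P(B|A) × P(A) / P(B)
       = 0.10287000 / 0.36858000
       = 0.2791


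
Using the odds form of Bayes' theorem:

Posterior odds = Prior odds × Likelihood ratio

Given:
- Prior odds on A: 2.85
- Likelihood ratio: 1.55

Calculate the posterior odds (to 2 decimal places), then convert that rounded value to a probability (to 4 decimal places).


Step 1: Calculate posterior odds
Posterior odds = Prior odds × LR
               = 2.85 × 1.55
               = 4.42

Step 2: Convert to probability
P(A|E) = Posterior odds / (1 + Posterior odds)
       = 4.42 / (1 + 4.42)
       = 4.42 / 5.42
       = 0.8155

The evidence increased P(A) from 0.7403 to 0.8155.


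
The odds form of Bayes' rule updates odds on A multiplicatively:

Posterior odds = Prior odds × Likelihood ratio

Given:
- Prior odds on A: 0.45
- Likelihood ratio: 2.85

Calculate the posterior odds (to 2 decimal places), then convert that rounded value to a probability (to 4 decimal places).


Step 1: Calculate posterior odds
Posterior odds = Prior odds × LR
               = 0.45 × 2.85
               = 1.28

Step 2: Convert to probability
P(A|E) = Posterior odds / (1 + Posterior odds)
       = 1.28 / (1 + 1.28)
       = 1.28 / 2.28
       = 0.5614

The evidence increased P(A) from 0.3103 to 0.5614.


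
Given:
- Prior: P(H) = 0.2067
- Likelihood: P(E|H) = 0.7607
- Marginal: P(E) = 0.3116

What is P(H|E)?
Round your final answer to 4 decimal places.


Using Bayes' theorem:

P(H|E) = P(E|H) × P(H) / P(E)
       = 0.7607 × 0.2067 / 0.3116
       = 0.15723669 / 0.3116
       = 0.5046

The evidence strengthens our belief in H.
Prior: 0.2067 → Posterior: 0.5046


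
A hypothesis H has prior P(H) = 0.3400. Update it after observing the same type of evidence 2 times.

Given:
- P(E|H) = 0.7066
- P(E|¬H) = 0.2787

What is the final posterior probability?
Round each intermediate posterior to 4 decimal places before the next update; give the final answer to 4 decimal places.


Sequential Bayesian updating:

Initial prior: P(H) = 0.3400

Update 1:
  P(E) = 0.7066 × 0.3400 + 0.2787 × 0.6600 = 0.24024400 + 0.18394200 = 0.42418600
  P(H|E) = 0.24024400 / 0.42418600 = 0.5664

Update 2:
  P(E) = 0.7066 × 0.5664 + 0.2787 × 0.4336 = 0.40021824 + 0.12084432 = 0.52106256
  P(H|E) = 0.40021824 / 0.52106256 = 0.7681

Final posterior: 0.7681


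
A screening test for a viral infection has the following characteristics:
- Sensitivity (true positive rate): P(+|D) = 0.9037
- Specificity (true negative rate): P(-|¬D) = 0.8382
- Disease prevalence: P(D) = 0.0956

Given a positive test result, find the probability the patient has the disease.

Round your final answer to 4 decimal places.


Let D = has disease, + = positive test

Given:
- P(D) = 0.0956 (prevalence)
- P(+|D) = 0.9037 (sensitivity)
- P(-|¬D) = 0.8382 (specificity)
- P(+|¬D) = 0.1618 (false positive rate = 1 - specificity)

Step 1: Find P(+)
P(+) = P(+|D)P(D) + P(+|¬D)P(¬D)
     = 0.9037 × 0.0956 + 0.1618 × 0.9044
     = 0.08639372 + 0.14633192
     = 0.23272564

Step 2: Apply Bayes' theorem for P(D|+)
P(D|+) = P(+|D)P(D) / P(+)
       = 0.08639372 / 0.23272564
       = 0.3712


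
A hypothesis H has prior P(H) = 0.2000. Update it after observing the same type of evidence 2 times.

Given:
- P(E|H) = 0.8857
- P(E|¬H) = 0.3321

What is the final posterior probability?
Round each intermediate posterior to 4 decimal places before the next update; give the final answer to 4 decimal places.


Sequential Bayesian updating:

Initial prior: P(H) = 0.2000

Update 1:
  P(E) = 0.8857 × 0.2000 + 0.3321 × 0.8000 = 0.17714000 + 0.26568000 = 0.44282000
  P(H|E) = 0.17714000 / 0.44282000 = 0.4000

Update 2:
  P(E) = 0.8857 × 0.4000 + 0.3321 × 0.6000 = 0.35428000 + 0.19926000 = 0.55354000
  P(H|E) = 0.35428000 / 0.55354000 = 0.6400

Final posterior: 0.6400


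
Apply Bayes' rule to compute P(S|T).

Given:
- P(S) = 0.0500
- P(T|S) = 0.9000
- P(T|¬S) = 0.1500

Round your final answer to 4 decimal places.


Bayes' theorem: P(S|T) = P(T|S) × P(S) / P(T)

Step 1: Calculate P(T) using law of total probability
P(T) = P(T|S)P(S) + P(T|¬S)P(¬S)
     = 0.9000 × 0.0500 + 0.1500 × 0.9500
     = 0.04500000 + 0.14250000
     = 0.18750000

Step 2: Apply Bayes' theorem
P(S|T) = P(T|S) × P(S) / P(T)
       = 0.04500000 / 0.18750000
       = 0.2400


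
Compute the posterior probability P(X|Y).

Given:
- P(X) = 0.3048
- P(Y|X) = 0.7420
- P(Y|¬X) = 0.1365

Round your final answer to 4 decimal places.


Bayes' theorem: P(X|Y) = P(Y|X) × P(X) / P(Y)

Step 1: Calculate P(Y) using law of total probability
P(Y) = P(Y|X)P(X) + P(Y|¬X)P(¬X)
     = 0.7420 × 0.3048 + 0.1365 × 0.6952
     = 0.22616160 + 0.09489480
     = 0.32105640

Step 2: Apply Bayes' theorem
P(X|Y) = P(Y|X) × P(X) / P(Y)
       = 0.22616160 / 0.32105640
       = 0.7044


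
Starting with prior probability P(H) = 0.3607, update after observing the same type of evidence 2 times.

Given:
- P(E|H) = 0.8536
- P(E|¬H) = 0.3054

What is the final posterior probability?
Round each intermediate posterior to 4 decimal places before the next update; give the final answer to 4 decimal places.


Sequential Bayesian updating:

Initial prior: P(H) = 0.3607

Update 1:
  P(E) = 0.8536 × 0.3607 + 0.3054 × 0.6393 = 0.30789352 + 0.19524222 = 0.50313574
  P(H|E) = 0.30789352 / 0.50313574 = 0.6119

Update 2:
  P(E) = 0.8536 × 0.6119 + 0.3054 × 0.3881 = 0.52231784 + 0.11852574 = 0.64084358
  P(H|E) = 0.52231784 / 0.64084358 = 0.8150

Final posterior: 0.8150


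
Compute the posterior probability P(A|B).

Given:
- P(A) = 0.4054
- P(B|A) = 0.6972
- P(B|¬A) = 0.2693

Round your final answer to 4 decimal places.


Bayes' theorem: P(A|B) = P(B|A) × P(A) / P(B)

Step 1: Calculate P(B) using law of total probability
P(B) = P(B|A)P(A) + P(B|¬A)P(¬A)
     = 0.6972 × 0.4054 + 0.2693 × 0.5946
     = 0.28264488 + 0.16012578
     = 0.44277066

Step 2: Apply Bayes' theorem
P(A|B) = P(B|A) × P(A) / P(B)
       = 0.28264488 / 0.44277066
       = 0.6384


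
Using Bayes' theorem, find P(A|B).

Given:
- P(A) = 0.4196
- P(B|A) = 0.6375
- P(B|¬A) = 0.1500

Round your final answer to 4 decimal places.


Bayes' theorem: P(A|B) = P(B|A) × P(A) / P(B)

Step 1: Calculate P(B) using law of total probability
P(B) = P(B|A)P(A) + P(B|¬A)P(¬A)
     = 0.6375 × 0.4196 + 0.1500 × 0.5804
     = 0.26749500 + 0.08706000
     = 0.35455500

Step 2: Apply Bayes' theorem
P(A|B) = P(B|A) × P(A) / P(B)
       = 0.26749500 / 0.35455500
       = 0.7545


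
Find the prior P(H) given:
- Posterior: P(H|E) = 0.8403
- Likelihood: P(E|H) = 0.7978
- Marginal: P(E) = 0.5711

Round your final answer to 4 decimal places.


From Bayes' theorem: P(H|E) = P(E|H) × P(H) / P(E)

Rearranging for P(H):
P(H) = P(H|E) × P(E) / P(E|H)
     = 0.8403 × 0.5711 / 0.7978
     = 0.47989533 / 0.7978
     = 0.6015


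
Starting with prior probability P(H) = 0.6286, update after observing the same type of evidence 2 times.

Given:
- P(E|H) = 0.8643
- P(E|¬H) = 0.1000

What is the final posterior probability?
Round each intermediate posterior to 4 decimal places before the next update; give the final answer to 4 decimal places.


Sequential Bayesian updating:

Initial prior: P(H) = 0.6286

Update 1:
  P(E) = 0.8643 × 0.6286 + 0.1000 × 0.3714 = 0.54329898 + 0.03714000 = 0.58043898
  P(H|E) = 0.54329898 / 0.58043898 = 0.9360

Update 2:
  P(E) = 0.8643 × 0.9360 + 0.1000 × 0.0640 = 0.80898480 + 0.00640000 = 0.81538480
  P(H|E) = 0.80898480 / 0.81538480 = 0.9922

Final posterior: 0.9922


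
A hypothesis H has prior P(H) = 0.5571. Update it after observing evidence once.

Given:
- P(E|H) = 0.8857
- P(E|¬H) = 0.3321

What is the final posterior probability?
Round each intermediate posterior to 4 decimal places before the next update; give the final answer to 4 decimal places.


Sequential Bayesian updating:

Initial prior: P(H) = 0.5571

Update 1:
  P(E) = 0.8857 × 0.5571 + 0.3321 × 0.4429 = 0.49342347 + 0.14708709 = 0.64051056
  P(H|E) = 0.49342347 / 0.64051056 = 0.7704

Final posterior: 0.7704


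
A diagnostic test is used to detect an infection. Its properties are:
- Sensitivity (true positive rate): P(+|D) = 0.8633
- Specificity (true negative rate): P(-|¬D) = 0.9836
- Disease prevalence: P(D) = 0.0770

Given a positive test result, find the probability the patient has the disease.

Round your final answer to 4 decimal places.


Let D = has disease, + = positive test

Given:
- P(D) = 0.0770 (prevalence)
- P(+|D) = 0.8633 (sensitivity)
- P(-|¬D) = 0.9836 (specificity)
- P(+|¬D) = 0.0164 (false positive rate = 1 - specificity)

Step 1: Find P(+)
P(+) = P(+|D)P(D) + P(+|¬D)P(¬D)
     = 0.8633 × 0.0770 + 0.0164 × 0.9230
     = 0.06647410 + 0.01513720
     = 0.08161130

Step 2: Apply Bayes' theorem for P(D|+)
P(D|+) = P(+|D)P(D) / P(+)
       = 0.06647410 / 0.08161130
       = 0.8145


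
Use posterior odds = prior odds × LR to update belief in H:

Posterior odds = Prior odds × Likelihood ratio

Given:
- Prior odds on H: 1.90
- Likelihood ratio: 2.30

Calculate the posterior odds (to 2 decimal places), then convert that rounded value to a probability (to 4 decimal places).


Step 1: Calculate posterior odds
Posterior odds = Prior odds × LR
               = 1.90 × 2.30
               = 4.37

Step 2: Convert to probability
P(H|E) = Posterior odds / (1 + Posterior odds)
       = 4.37 / (1 + 4.37)
       = 4.37 / 5.37
       = 0.8138

The evidence increased P(H) from 0.6552 to 0.8138.


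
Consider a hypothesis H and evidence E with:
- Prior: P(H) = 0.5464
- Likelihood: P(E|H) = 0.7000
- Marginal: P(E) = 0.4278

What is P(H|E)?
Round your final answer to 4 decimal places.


Using Bayes' theorem:

P(H|E) = P(E|H) × P(H) / P(E)
       = 0.7000 × 0.5464 / 0.4278
       = 0.38248000 / 0.4278
       = 0.8941

The evidence strengthens our belief in H.
Prior: 0.5464 → Posterior: 0.8941


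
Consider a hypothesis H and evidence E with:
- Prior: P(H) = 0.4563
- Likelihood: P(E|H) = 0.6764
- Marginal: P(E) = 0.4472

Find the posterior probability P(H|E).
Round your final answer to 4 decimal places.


Using Bayes' theorem:

P(H|E) = P(E|H) × P(H) / P(E)
       = 0.6764 × 0.4563 / 0.4472
       = 0.30864132 / 0.4472
       = 0.6902

The evidence strengthens our belief in H.
Prior: 0.4563 → Posterior: 0.6902


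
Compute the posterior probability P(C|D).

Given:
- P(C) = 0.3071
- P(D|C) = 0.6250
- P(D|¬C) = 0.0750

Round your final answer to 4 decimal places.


Bayes' theorem: P(C|D) = P(D|C) × P(C) / P(D)

Step 1: Calculate P(D) using law of total probability
P(D) = P(D|C)P(C) + P(D|¬C)P(¬C)
     = 0.6250 × 0.3071 + 0.0750 × 0.6929
     = 0.19193750 + 0.05196750
     = 0.24390500

Step 2: Apply Bayes' theorem
P(C|D) = P(D|C) × P(C) / P(D)
       = 0.19193750 / 0.24390500
       = 0.7869


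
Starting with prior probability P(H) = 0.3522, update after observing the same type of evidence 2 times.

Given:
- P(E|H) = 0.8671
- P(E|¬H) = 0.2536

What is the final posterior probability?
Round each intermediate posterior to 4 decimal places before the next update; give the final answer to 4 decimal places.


Sequential Bayesian updating:

Initial prior: P(H) = 0.3522

Update 1:
  P(E) = 0.8671 × 0.3522 + 0.2536 × 0.6478 = 0.30539262 + 0.16428208 = 0.46967470
  P(H|E) = 0.30539262 / 0.46967470 = 0.6502

Update 2:
  P(E) = 0.8671 × 0.6502 + 0.2536 × 0.3498 = 0.56378842 + 0.08870928 = 0.65249770
  P(H|E) = 0.56378842 / 0.65249770 = 0.8640

Final posterior: 0.8640


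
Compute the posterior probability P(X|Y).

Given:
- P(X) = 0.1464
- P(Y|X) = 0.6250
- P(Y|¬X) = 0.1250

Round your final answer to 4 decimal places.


Bayes' theorem: P(X|Y) = P(Y|X) × P(X) / P(Y)

Step 1: Calculate P(Y) using law of total probability
P(Y) = P(Y|X)P(X) + P(Y|¬X)P(¬X)
     = 0.6250 × 0.1464 + 0.1250 × 0.8536
     = 0.09150000 + 0.10670000
     = 0.19820000

Step 2: Apply Bayes' theorem
P(X|Y) = P(Y|X) × P(X) / P(Y)
       = 0.09150000 / 0.19820000
       = 0.4617


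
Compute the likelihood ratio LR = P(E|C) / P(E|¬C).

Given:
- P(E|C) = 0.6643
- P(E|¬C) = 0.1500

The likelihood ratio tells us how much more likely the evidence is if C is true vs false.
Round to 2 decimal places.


Likelihood Ratio (LR) = P(E|C) / P(E|¬C)

LR = 0.6643 / 0.1500
   = 4.43

The evidence is 4.43 times more likely if C is true than if C is false.
Because LR exceeds 1, E is evidence for C.


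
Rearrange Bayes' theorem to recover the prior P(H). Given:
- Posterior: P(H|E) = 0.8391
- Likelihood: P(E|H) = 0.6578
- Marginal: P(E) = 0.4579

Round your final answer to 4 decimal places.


From Bayes' theorem: P(H|E) = P(E|H) × P(H) / P(E)

Rearranging for P(H):
P(H) = P(H|E) × P(E) / P(E|H)
     = 0.8391 × 0.4579 / 0.6578
     = 0.38422389 / 0.6578
     = 0.5841


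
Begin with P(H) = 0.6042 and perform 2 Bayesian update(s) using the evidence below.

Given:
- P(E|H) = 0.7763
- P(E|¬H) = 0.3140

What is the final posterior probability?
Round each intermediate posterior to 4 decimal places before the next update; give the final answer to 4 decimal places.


Sequential Bayesian updating:

Initial prior: P(H) = 0.6042

Update 1:
  P(E) = 0.7763 × 0.6042 + 0.3140 × 0.3958 = 0.46904046 + 0.12428120 = 0.59332166
  P(H|E) = 0.46904046 / 0.59332166 = 0.7905

Update 2:
  P(E) = 0.7763 × 0.7905 + 0.3140 × 0.2095 = 0.61366515 + 0.06578300 = 0.67944815
  P(H|E) = 0.61366515 / 0.67944815 = 0.9032

Final posterior: 0.9032


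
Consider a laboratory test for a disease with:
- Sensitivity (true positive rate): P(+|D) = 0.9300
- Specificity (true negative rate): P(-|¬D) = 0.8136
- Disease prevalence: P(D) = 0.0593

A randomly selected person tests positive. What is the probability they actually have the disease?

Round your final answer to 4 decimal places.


Let D = has disease, + = positive test

Given:
- P(D) = 0.0593 (prevalence)
- P(+|D) = 0.9300 (sensitivity)
- P(-|¬D) = 0.8136 (specificity)
- P(+|¬D) = 0.1864 (false positive rate = 1 - specificity)

Step 1: Find P(+)
P(+) = P(+|D)P(D) + P(+|¬D)P(¬D)
     = 0.9300 × 0.0593 + 0.1864 × 0.9407
     = 0.05514900 + 0.17534648
     = 0.23049548

Step 2: Apply Bayes' theorem for P(D|+)
P(D|+) = P(+|D)P(D) / P(+)
       = 0.05514900 / 0.23049548
       = 0.2393


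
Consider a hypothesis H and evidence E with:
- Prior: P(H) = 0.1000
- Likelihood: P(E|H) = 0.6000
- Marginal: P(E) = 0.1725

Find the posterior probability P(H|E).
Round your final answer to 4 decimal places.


Using Bayes' theorem:

P(H|E) = P(E|H) × P(H) / P(E)
       = 0.6000 × 0.1000 / 0.1725
       = 0.06000000 / 0.1725
       = 0.3478

The evidence strengthens our belief in H.
Prior: 0.1000 → Posterior: 0.3478


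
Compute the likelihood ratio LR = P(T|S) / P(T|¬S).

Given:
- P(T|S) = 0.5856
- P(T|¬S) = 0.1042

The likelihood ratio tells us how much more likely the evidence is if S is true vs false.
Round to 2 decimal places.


Likelihood Ratio (LR) = P(T|S) / P(T|¬S)

LR = 0.5856 / 0.1042
   = 5.62

The evidence is 5.62 times more likely if S is true than if S is false.
LR > 1, so observing T raises the odds in favor of S.


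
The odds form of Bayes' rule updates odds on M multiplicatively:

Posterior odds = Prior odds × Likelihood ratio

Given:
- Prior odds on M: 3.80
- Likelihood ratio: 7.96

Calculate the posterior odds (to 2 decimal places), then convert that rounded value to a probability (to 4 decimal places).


Step 1: Calculate posterior odds
Posterior odds = Prior odds × LR
               = 3.80 × 7.96
               = 30.25

Step 2: Convert to probability
P(M|E) = Posterior odds / (1 + Posterior odds)
       = 30.25 / (1 + 30.25)
       = 30.25 / 31.25
       = 0.9680

The evidence increased P(M) from 0.7917 to 0.9680.


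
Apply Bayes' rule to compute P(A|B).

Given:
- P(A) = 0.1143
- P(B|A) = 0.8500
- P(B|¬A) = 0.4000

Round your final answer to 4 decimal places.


Bayes' theorem: P(A|B) = P(B|A) × P(A) / P(B)

Step 1: Calculate P(B) using law of total probability
P(B) = P(B|A)P(A) + P(B|¬A)P(¬A)
     = 0.8500 × 0.1143 + 0.4000 × 0.8857
     = 0.09715500 + 0.35428000
     = 0.45143500

Step 2: Apply Bayes' theorem
P(A|B) = P(B|A) × P(A) / P(B)
       = 0.09715500 / 0.45143500
       = 0.2152


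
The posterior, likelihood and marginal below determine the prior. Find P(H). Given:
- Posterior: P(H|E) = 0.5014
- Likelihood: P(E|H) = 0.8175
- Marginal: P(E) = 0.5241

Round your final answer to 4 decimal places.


From Bayes' theorem: P(H|E) = P(E|H) × P(H) / P(E)

Rearranging for P(H):
P(H) = P(H|E) × P(E) / P(E|H)
     = 0.5014 × 0.5241 / 0.8175
     = 0.26278374 / 0.8175
     = 0.3214


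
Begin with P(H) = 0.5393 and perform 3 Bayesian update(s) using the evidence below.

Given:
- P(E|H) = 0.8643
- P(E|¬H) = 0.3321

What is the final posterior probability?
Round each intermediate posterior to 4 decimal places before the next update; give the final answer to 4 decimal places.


Sequential Bayesian updating:

Initial prior: P(H) = 0.5393

Update 1:
  P(E) = 0.8643 × 0.5393 + 0.3321 × 0.4607 = 0.46611699 + 0.15299847 = 0.61911546
  P(H|E) = 0.46611699 / 0.61911546 = 0.7529

Update 2:
  P(E) = 0.8643 × 0.7529 + 0.3321 × 0.2471 = 0.65073147 + 0.08206191 = 0.73279338
  P(H|E) = 0.65073147 / 0.73279338 = 0.8880

Update 3:
  P(E) = 0.8643 × 0.8880 + 0.3321 × 0.1120 = 0.76749840 + 0.03719520 = 0.80469360
  P(H|E) = 0.76749840 / 0.80469360 = 0.9538

Final posterior: 0.9538


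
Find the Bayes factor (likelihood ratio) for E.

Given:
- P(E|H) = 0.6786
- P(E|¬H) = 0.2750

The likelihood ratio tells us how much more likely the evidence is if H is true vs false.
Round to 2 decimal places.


Likelihood Ratio (LR) = P(E|H) / P(E|¬H)

LR = 0.6786 / 0.2750
   = 2.47

The evidence is 2.47 times more likely if H is true than if H is false.
Because LR exceeds 1, E is evidence for H.


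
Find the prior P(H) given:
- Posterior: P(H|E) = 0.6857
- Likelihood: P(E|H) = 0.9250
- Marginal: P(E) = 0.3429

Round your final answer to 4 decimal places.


From Bayes' theorem: P(H|E) = P(E|H) × P(H) / P(E)

Rearranging for P(H):
P(H) = P(H|E) × P(E) / P(E|H)
     = 0.6857 × 0.3429 / 0.9250
     = 0.23512653 / 0.9250
     = 0.2542


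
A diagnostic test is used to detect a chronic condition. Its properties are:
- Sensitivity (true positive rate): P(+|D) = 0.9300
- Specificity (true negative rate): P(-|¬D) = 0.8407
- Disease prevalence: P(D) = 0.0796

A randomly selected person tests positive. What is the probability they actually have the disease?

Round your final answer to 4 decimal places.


Let D = has disease, + = positive test

Given:
- P(D) = 0.0796 (prevalence)
- P(+|D) = 0.9300 (sensitivity)
- P(-|¬D) = 0.8407 (specificity)
- P(+|¬D) = 0.1593 (false positive rate = 1 - specificity)

Step 1: Find P(+)
P(+) = P(+|D)P(D) + P(+|¬D)P(¬D)
     = 0.9300 × 0.0796 + 0.1593 × 0.9204
     = 0.07402800 + 0.14661972
     = 0.22064772

Step 2: Apply Bayes' theorem for P(D|+)
P(D|+) = P(+|D)P(D) / P(+)
       = 0.07402800 / 0.22064772
       = 0.3355


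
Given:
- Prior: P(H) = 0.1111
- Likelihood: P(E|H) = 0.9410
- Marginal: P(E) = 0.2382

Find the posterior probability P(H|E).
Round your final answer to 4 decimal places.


Using Bayes' theorem:

P(H|E) = P(E|H) × P(H) / P(E)
       = 0.9410 × 0.1111 / 0.2382
       = 0.10454510 / 0.2382
       = 0.4389

The evidence strengthens our belief in H.
Prior: 0.1111 → Posterior: 0.4389


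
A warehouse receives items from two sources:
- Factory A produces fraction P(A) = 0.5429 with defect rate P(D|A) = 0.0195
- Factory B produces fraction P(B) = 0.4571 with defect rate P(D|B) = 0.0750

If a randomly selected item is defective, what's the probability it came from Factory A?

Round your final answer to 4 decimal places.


Let A = from Factory A, D = defective

Given:
- P(A) = 0.5429, P(B) = 0.4571
- P(D|A) = 0.0195, P(D|B) = 0.0750

Step 1: Find P(D)
P(D) = P(D|A)P(A) + P(D|B)P(B)
     = 0.0195 × 0.5429 + 0.0750 × 0.4571
     = 0.01058655 + 0.03428250
     = 0.04486905

Step 2: Apply Bayes' theorem
P(A|D) = P(D|A)P(A) / P(D)
       = 0.01058655 / 0.04486905
       = 0.2359


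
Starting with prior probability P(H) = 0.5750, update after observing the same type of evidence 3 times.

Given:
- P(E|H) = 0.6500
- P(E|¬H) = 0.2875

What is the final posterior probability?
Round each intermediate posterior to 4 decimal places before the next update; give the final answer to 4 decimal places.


Sequential Bayesian updating:

Initial prior: P(H) = 0.5750

Update 1:
  P(E) = 0.6500 × 0.5750 + 0.2875 × 0.4250 = 0.37375000 + 0.12218750 = 0.49593750
  P(H|E) = 0.37375000 / 0.49593750 = 0.7536

Update 2:
  P(E) = 0.6500 × 0.7536 + 0.2875 × 0.2464 = 0.48984000 + 0.07084000 = 0.56068000
  P(H|E) = 0.48984000 / 0.56068000 = 0.8737

Update 3:
  P(E) = 0.6500 × 0.8737 + 0.2875 × 0.1263 = 0.56790500 + 0.03631125 = 0.60421625
  P(H|E) = 0.56790500 / 0.60421625 = 0.9399

Final posterior: 0.9399


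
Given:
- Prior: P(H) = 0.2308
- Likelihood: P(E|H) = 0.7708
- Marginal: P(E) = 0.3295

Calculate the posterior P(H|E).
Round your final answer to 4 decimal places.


Using Bayes' theorem:

P(H|E) = P(E|H) × P(H) / P(E)
       = 0.7708 × 0.2308 / 0.3295
       = 0.17790064 / 0.3295
       = 0.5399

The evidence strengthens our belief in H.
Prior: 0.2308 → Posterior: 0.5399


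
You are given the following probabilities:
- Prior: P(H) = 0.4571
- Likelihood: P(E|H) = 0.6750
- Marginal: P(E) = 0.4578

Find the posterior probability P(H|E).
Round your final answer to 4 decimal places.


Using Bayes' theorem:

P(H|E) = P(E|H) × P(H) / P(E)
       = 0.6750 × 0.4571 / 0.4578
       = 0.30854250 / 0.4578
       = 0.6740

The evidence strengthens our belief in H.
Prior: 0.4571 → Posterior: 0.6740


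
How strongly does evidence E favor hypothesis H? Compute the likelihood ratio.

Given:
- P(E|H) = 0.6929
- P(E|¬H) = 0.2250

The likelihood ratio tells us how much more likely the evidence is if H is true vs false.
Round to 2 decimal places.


Likelihood Ratio (LR) = P(E|H) / P(E|¬H)

LR = 0.6929 / 0.2250
   = 3.08

The evidence is 3.08 times more likely if H is true than if H is false.
Since LR > 1, the evidence supports H over ¬H.


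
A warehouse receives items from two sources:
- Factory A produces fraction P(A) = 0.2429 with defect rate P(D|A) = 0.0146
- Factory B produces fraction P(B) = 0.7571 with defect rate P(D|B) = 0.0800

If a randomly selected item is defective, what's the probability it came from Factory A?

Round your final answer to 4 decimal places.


Let A = from Factory A, D = defective

Given:
- P(A) = 0.2429, P(B) = 0.7571
- P(D|A) = 0.0146, P(D|B) = 0.0800

Step 1: Find P(D)
P(D) = P(D|A)P(A) + P(D|B)P(B)
     = 0.0146 × 0.2429 + 0.0800 × 0.7571
     = 0.00354634 + 0.06056800
     = 0.06411434

Step 2: Apply Bayes' theorem
P(A|D) = P(D|A)P(A) / P(D)
       = 0.00354634 / 0.06411434
       = 0.0553


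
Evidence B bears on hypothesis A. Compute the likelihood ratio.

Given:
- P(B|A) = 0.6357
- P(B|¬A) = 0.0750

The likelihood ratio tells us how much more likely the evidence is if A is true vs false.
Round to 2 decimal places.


Likelihood Ratio (LR) = P(B|A) / P(B|¬A)

LR = 0.6357 / 0.0750
   = 8.48

The evidence is 8.48 times more likely if A is true than if A is false.
LR > 1, so observing B raises the odds in favor of A.


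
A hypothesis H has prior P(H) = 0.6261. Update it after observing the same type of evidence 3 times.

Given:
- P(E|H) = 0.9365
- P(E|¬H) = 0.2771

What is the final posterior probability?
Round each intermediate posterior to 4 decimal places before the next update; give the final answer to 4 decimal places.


Sequential Bayesian updating:

Initial prior: P(H) = 0.6261

Update 1:
  P(E) = 0.9365 × 0.6261 + 0.2771 × 0.3739 = 0.58634265 + 0.10360769 = 0.68995034
  P(H|E) = 0.58634265 / 0.68995034 = 0.8498

Update 2:
  P(E) = 0.9365 × 0.8498 + 0.2771 × 0.1502 = 0.79583770 + 0.04162042 = 0.83745812
  P(H|E) = 0.79583770 / 0.83745812 = 0.9503

Update 3:
  P(E) = 0.9365 × 0.9503 + 0.2771 × 0.0497 = 0.88995595 + 0.01377187 = 0.90372782
  P(H|E) = 0.88995595 / 0.90372782 = 0.9848

Final posterior: 0.9848


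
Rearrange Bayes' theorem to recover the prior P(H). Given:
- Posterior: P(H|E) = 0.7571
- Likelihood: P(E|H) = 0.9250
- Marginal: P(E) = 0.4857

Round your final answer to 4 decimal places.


From Bayes' theorem: P(H|E) = P(E|H) × P(H) / P(E)

Rearranging for P(H):
P(H) = P(H|E) × P(E) / P(E|H)
     = 0.7571 × 0.4857 / 0.9250
     = 0.36772347 / 0.9250
     = 0.3975


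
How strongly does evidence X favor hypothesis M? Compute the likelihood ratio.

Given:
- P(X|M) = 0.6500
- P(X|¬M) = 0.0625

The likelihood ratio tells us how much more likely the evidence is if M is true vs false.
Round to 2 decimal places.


Likelihood Ratio (LR) = P(X|M) / P(X|¬M)

LR = 0.6500 / 0.0625
   = 10.40

The evidence is 10.40 times more likely if M is true than if M is false.
LR > 1, so observing X raises the odds in favor of M.


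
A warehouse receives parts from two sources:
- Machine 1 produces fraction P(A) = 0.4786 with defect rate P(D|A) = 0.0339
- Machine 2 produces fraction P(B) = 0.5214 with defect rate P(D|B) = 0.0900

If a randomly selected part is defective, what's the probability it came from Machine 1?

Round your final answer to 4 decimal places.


Let A = from Machine 1, D = defective

Given:
- P(A) = 0.4786, P(B) = 0.5214
- P(D|A) = 0.0339, P(D|B) = 0.0900

Step 1: Find P(D)
P(D) = P(D|A)P(A) + P(D|B)P(B)
     = 0.0339 × 0.4786 + 0.0900 × 0.5214
     = 0.01622454 + 0.04692600
     = 0.06315054

Step 2: Apply Bayes' theorem
P(A|D) = P(D|A)P(A) / P(D)
       = 0.01622454 / 0.06315054
       = 0.2569


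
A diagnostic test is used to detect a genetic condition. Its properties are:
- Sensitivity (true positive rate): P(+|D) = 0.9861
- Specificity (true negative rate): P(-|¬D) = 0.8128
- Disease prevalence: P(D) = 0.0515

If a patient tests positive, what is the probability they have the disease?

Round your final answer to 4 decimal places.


Let D = has disease, + = positive test

Given:
- P(D) = 0.0515 (prevalence)
- P(+|D) = 0.9861 (sensitivity)
- P(-|¬D) = 0.8128 (specificity)
- P(+|¬D) = 0.1872 (false positive rate = 1 - specificity)

Step 1: Find P(+)
P(+) = P(+|D)P(D) + P(+|¬D)P(¬D)
     = 0.9861 × 0.0515 + 0.1872 × 0.9485
     = 0.05078415 + 0.17755920
     = 0.22834335

Step 2: Apply Bayes' theorem for P(D|+)
P(D|+) = P(+|D)P(D) / P(+)
       = 0.05078415 / 0.22834335
       = 0.2224
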